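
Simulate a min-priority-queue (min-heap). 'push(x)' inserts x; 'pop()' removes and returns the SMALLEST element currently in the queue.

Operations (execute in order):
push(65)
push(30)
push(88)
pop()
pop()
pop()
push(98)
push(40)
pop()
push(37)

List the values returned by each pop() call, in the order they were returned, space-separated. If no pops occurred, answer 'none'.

Answer: 30 65 88 40

Derivation:
push(65): heap contents = [65]
push(30): heap contents = [30, 65]
push(88): heap contents = [30, 65, 88]
pop() → 30: heap contents = [65, 88]
pop() → 65: heap contents = [88]
pop() → 88: heap contents = []
push(98): heap contents = [98]
push(40): heap contents = [40, 98]
pop() → 40: heap contents = [98]
push(37): heap contents = [37, 98]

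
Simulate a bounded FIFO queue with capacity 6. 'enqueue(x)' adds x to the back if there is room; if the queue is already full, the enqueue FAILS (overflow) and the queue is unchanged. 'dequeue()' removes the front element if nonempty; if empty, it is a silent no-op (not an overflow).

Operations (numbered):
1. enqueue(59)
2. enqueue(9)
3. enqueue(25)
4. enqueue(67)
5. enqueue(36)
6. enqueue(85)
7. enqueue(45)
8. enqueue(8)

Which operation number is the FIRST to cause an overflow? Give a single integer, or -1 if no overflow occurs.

1. enqueue(59): size=1
2. enqueue(9): size=2
3. enqueue(25): size=3
4. enqueue(67): size=4
5. enqueue(36): size=5
6. enqueue(85): size=6
7. enqueue(45): size=6=cap → OVERFLOW (fail)
8. enqueue(8): size=6=cap → OVERFLOW (fail)

Answer: 7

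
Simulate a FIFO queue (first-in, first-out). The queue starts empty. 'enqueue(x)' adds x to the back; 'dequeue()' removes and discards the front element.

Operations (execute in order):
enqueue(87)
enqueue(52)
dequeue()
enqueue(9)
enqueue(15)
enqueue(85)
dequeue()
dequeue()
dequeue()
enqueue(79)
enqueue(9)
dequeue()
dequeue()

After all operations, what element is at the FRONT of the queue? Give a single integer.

enqueue(87): queue = [87]
enqueue(52): queue = [87, 52]
dequeue(): queue = [52]
enqueue(9): queue = [52, 9]
enqueue(15): queue = [52, 9, 15]
enqueue(85): queue = [52, 9, 15, 85]
dequeue(): queue = [9, 15, 85]
dequeue(): queue = [15, 85]
dequeue(): queue = [85]
enqueue(79): queue = [85, 79]
enqueue(9): queue = [85, 79, 9]
dequeue(): queue = [79, 9]
dequeue(): queue = [9]

Answer: 9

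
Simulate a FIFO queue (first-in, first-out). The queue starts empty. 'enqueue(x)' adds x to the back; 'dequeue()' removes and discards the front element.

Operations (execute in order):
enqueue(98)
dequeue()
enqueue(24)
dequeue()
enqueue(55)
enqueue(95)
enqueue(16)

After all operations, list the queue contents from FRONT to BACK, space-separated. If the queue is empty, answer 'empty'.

enqueue(98): [98]
dequeue(): []
enqueue(24): [24]
dequeue(): []
enqueue(55): [55]
enqueue(95): [55, 95]
enqueue(16): [55, 95, 16]

Answer: 55 95 16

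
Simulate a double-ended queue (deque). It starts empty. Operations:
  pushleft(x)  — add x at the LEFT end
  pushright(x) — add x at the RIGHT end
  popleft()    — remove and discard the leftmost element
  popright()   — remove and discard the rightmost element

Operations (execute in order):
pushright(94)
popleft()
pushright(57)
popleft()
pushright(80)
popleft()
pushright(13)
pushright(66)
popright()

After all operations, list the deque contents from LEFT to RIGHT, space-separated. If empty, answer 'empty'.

Answer: 13

Derivation:
pushright(94): [94]
popleft(): []
pushright(57): [57]
popleft(): []
pushright(80): [80]
popleft(): []
pushright(13): [13]
pushright(66): [13, 66]
popright(): [13]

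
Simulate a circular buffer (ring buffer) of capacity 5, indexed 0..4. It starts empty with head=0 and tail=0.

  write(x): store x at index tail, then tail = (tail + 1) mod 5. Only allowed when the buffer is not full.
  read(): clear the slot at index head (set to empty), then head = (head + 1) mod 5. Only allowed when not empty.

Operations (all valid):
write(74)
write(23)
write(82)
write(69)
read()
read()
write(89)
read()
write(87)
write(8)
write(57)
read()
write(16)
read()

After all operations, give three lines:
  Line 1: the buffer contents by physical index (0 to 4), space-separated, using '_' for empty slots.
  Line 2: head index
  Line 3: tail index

Answer: 87 8 57 16 _
0
4

Derivation:
write(74): buf=[74 _ _ _ _], head=0, tail=1, size=1
write(23): buf=[74 23 _ _ _], head=0, tail=2, size=2
write(82): buf=[74 23 82 _ _], head=0, tail=3, size=3
write(69): buf=[74 23 82 69 _], head=0, tail=4, size=4
read(): buf=[_ 23 82 69 _], head=1, tail=4, size=3
read(): buf=[_ _ 82 69 _], head=2, tail=4, size=2
write(89): buf=[_ _ 82 69 89], head=2, tail=0, size=3
read(): buf=[_ _ _ 69 89], head=3, tail=0, size=2
write(87): buf=[87 _ _ 69 89], head=3, tail=1, size=3
write(8): buf=[87 8 _ 69 89], head=3, tail=2, size=4
write(57): buf=[87 8 57 69 89], head=3, tail=3, size=5
read(): buf=[87 8 57 _ 89], head=4, tail=3, size=4
write(16): buf=[87 8 57 16 89], head=4, tail=4, size=5
read(): buf=[87 8 57 16 _], head=0, tail=4, size=4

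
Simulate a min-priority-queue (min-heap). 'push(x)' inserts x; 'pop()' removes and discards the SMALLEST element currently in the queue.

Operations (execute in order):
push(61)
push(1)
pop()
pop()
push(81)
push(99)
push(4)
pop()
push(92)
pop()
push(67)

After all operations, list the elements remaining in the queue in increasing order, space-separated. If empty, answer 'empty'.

push(61): heap contents = [61]
push(1): heap contents = [1, 61]
pop() → 1: heap contents = [61]
pop() → 61: heap contents = []
push(81): heap contents = [81]
push(99): heap contents = [81, 99]
push(4): heap contents = [4, 81, 99]
pop() → 4: heap contents = [81, 99]
push(92): heap contents = [81, 92, 99]
pop() → 81: heap contents = [92, 99]
push(67): heap contents = [67, 92, 99]

Answer: 67 92 99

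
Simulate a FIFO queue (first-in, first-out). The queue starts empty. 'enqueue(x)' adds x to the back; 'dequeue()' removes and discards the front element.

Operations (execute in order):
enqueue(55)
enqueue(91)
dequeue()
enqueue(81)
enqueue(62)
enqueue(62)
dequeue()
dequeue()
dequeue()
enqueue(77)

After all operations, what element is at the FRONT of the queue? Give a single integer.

Answer: 62

Derivation:
enqueue(55): queue = [55]
enqueue(91): queue = [55, 91]
dequeue(): queue = [91]
enqueue(81): queue = [91, 81]
enqueue(62): queue = [91, 81, 62]
enqueue(62): queue = [91, 81, 62, 62]
dequeue(): queue = [81, 62, 62]
dequeue(): queue = [62, 62]
dequeue(): queue = [62]
enqueue(77): queue = [62, 77]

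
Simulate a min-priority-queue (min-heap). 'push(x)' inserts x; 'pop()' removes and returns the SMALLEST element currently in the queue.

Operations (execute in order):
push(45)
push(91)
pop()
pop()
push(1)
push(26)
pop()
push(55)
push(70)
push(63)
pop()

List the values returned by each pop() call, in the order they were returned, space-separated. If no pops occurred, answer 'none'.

Answer: 45 91 1 26

Derivation:
push(45): heap contents = [45]
push(91): heap contents = [45, 91]
pop() → 45: heap contents = [91]
pop() → 91: heap contents = []
push(1): heap contents = [1]
push(26): heap contents = [1, 26]
pop() → 1: heap contents = [26]
push(55): heap contents = [26, 55]
push(70): heap contents = [26, 55, 70]
push(63): heap contents = [26, 55, 63, 70]
pop() → 26: heap contents = [55, 63, 70]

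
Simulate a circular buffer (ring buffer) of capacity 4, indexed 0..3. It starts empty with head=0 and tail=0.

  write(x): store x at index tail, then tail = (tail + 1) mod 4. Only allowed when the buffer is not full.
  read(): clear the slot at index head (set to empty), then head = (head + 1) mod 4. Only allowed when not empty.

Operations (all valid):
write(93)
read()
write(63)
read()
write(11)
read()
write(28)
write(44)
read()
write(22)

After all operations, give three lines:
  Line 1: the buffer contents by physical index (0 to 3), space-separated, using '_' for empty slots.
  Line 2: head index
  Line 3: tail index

Answer: 44 22 _ _
0
2

Derivation:
write(93): buf=[93 _ _ _], head=0, tail=1, size=1
read(): buf=[_ _ _ _], head=1, tail=1, size=0
write(63): buf=[_ 63 _ _], head=1, tail=2, size=1
read(): buf=[_ _ _ _], head=2, tail=2, size=0
write(11): buf=[_ _ 11 _], head=2, tail=3, size=1
read(): buf=[_ _ _ _], head=3, tail=3, size=0
write(28): buf=[_ _ _ 28], head=3, tail=0, size=1
write(44): buf=[44 _ _ 28], head=3, tail=1, size=2
read(): buf=[44 _ _ _], head=0, tail=1, size=1
write(22): buf=[44 22 _ _], head=0, tail=2, size=2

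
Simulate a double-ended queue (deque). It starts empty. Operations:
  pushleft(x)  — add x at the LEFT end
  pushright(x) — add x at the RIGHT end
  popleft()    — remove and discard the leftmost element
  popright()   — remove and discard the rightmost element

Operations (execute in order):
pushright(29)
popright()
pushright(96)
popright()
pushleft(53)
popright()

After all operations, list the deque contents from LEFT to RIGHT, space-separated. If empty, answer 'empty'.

pushright(29): [29]
popright(): []
pushright(96): [96]
popright(): []
pushleft(53): [53]
popright(): []

Answer: empty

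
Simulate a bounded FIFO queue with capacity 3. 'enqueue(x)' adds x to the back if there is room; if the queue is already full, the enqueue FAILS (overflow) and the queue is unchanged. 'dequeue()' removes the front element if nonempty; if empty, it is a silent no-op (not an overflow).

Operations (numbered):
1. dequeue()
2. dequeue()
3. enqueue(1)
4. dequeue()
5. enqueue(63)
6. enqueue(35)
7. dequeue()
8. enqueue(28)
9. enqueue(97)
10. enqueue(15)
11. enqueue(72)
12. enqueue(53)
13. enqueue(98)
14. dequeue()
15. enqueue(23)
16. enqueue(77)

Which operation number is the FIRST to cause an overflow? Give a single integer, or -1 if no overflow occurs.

Answer: 10

Derivation:
1. dequeue(): empty, no-op, size=0
2. dequeue(): empty, no-op, size=0
3. enqueue(1): size=1
4. dequeue(): size=0
5. enqueue(63): size=1
6. enqueue(35): size=2
7. dequeue(): size=1
8. enqueue(28): size=2
9. enqueue(97): size=3
10. enqueue(15): size=3=cap → OVERFLOW (fail)
11. enqueue(72): size=3=cap → OVERFLOW (fail)
12. enqueue(53): size=3=cap → OVERFLOW (fail)
13. enqueue(98): size=3=cap → OVERFLOW (fail)
14. dequeue(): size=2
15. enqueue(23): size=3
16. enqueue(77): size=3=cap → OVERFLOW (fail)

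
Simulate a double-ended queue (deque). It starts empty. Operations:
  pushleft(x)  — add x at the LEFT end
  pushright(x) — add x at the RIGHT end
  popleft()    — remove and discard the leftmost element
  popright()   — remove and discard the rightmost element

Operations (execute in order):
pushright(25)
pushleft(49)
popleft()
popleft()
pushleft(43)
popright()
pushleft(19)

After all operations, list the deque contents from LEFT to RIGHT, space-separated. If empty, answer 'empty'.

Answer: 19

Derivation:
pushright(25): [25]
pushleft(49): [49, 25]
popleft(): [25]
popleft(): []
pushleft(43): [43]
popright(): []
pushleft(19): [19]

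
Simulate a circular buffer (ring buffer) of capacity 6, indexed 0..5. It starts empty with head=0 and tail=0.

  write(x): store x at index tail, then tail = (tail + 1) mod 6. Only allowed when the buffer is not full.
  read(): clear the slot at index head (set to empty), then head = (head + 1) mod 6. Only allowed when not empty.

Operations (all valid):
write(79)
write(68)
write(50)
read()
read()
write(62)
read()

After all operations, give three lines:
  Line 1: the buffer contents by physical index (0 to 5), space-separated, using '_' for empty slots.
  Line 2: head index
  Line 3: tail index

Answer: _ _ _ 62 _ _
3
4

Derivation:
write(79): buf=[79 _ _ _ _ _], head=0, tail=1, size=1
write(68): buf=[79 68 _ _ _ _], head=0, tail=2, size=2
write(50): buf=[79 68 50 _ _ _], head=0, tail=3, size=3
read(): buf=[_ 68 50 _ _ _], head=1, tail=3, size=2
read(): buf=[_ _ 50 _ _ _], head=2, tail=3, size=1
write(62): buf=[_ _ 50 62 _ _], head=2, tail=4, size=2
read(): buf=[_ _ _ 62 _ _], head=3, tail=4, size=1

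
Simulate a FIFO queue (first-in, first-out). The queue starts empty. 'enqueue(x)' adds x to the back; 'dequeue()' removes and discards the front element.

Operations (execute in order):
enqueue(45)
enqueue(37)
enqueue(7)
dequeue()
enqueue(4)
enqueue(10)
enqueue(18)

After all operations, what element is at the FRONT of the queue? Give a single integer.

enqueue(45): queue = [45]
enqueue(37): queue = [45, 37]
enqueue(7): queue = [45, 37, 7]
dequeue(): queue = [37, 7]
enqueue(4): queue = [37, 7, 4]
enqueue(10): queue = [37, 7, 4, 10]
enqueue(18): queue = [37, 7, 4, 10, 18]

Answer: 37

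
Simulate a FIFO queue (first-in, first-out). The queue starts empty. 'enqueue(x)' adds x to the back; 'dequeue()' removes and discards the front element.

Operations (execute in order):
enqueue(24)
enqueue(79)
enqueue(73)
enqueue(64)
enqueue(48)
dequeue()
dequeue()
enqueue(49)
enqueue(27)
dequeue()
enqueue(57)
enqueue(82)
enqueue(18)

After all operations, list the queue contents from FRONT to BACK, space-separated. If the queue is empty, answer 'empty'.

Answer: 64 48 49 27 57 82 18

Derivation:
enqueue(24): [24]
enqueue(79): [24, 79]
enqueue(73): [24, 79, 73]
enqueue(64): [24, 79, 73, 64]
enqueue(48): [24, 79, 73, 64, 48]
dequeue(): [79, 73, 64, 48]
dequeue(): [73, 64, 48]
enqueue(49): [73, 64, 48, 49]
enqueue(27): [73, 64, 48, 49, 27]
dequeue(): [64, 48, 49, 27]
enqueue(57): [64, 48, 49, 27, 57]
enqueue(82): [64, 48, 49, 27, 57, 82]
enqueue(18): [64, 48, 49, 27, 57, 82, 18]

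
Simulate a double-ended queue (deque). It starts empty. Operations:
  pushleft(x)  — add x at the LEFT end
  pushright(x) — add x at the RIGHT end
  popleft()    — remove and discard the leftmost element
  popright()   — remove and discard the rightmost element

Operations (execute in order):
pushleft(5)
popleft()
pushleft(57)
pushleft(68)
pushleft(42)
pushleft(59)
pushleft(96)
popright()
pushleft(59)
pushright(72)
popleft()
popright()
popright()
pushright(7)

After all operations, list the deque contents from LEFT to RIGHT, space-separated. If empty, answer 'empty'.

Answer: 96 59 42 7

Derivation:
pushleft(5): [5]
popleft(): []
pushleft(57): [57]
pushleft(68): [68, 57]
pushleft(42): [42, 68, 57]
pushleft(59): [59, 42, 68, 57]
pushleft(96): [96, 59, 42, 68, 57]
popright(): [96, 59, 42, 68]
pushleft(59): [59, 96, 59, 42, 68]
pushright(72): [59, 96, 59, 42, 68, 72]
popleft(): [96, 59, 42, 68, 72]
popright(): [96, 59, 42, 68]
popright(): [96, 59, 42]
pushright(7): [96, 59, 42, 7]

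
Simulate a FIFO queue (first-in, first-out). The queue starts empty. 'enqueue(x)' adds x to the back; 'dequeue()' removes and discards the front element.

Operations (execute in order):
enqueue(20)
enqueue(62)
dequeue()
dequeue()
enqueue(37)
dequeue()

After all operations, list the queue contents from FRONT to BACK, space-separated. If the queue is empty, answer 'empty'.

Answer: empty

Derivation:
enqueue(20): [20]
enqueue(62): [20, 62]
dequeue(): [62]
dequeue(): []
enqueue(37): [37]
dequeue(): []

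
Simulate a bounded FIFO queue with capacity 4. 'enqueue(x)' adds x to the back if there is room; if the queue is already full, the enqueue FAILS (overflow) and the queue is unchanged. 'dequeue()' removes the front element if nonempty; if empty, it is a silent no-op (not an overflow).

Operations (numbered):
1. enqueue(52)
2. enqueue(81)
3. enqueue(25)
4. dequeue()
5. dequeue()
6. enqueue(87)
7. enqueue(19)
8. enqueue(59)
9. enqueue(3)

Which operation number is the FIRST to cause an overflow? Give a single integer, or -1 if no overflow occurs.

1. enqueue(52): size=1
2. enqueue(81): size=2
3. enqueue(25): size=3
4. dequeue(): size=2
5. dequeue(): size=1
6. enqueue(87): size=2
7. enqueue(19): size=3
8. enqueue(59): size=4
9. enqueue(3): size=4=cap → OVERFLOW (fail)

Answer: 9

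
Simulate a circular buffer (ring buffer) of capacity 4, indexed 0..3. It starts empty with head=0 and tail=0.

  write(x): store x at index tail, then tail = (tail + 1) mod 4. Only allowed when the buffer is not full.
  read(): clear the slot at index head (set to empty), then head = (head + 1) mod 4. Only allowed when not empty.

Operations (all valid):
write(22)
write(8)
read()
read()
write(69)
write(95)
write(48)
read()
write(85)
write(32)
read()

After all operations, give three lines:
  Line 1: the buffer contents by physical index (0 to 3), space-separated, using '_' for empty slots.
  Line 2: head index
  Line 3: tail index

write(22): buf=[22 _ _ _], head=0, tail=1, size=1
write(8): buf=[22 8 _ _], head=0, tail=2, size=2
read(): buf=[_ 8 _ _], head=1, tail=2, size=1
read(): buf=[_ _ _ _], head=2, tail=2, size=0
write(69): buf=[_ _ 69 _], head=2, tail=3, size=1
write(95): buf=[_ _ 69 95], head=2, tail=0, size=2
write(48): buf=[48 _ 69 95], head=2, tail=1, size=3
read(): buf=[48 _ _ 95], head=3, tail=1, size=2
write(85): buf=[48 85 _ 95], head=3, tail=2, size=3
write(32): buf=[48 85 32 95], head=3, tail=3, size=4
read(): buf=[48 85 32 _], head=0, tail=3, size=3

Answer: 48 85 32 _
0
3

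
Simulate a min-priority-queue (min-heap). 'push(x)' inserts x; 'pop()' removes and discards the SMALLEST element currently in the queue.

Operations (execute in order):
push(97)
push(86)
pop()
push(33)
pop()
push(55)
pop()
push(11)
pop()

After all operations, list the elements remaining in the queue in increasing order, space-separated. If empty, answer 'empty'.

push(97): heap contents = [97]
push(86): heap contents = [86, 97]
pop() → 86: heap contents = [97]
push(33): heap contents = [33, 97]
pop() → 33: heap contents = [97]
push(55): heap contents = [55, 97]
pop() → 55: heap contents = [97]
push(11): heap contents = [11, 97]
pop() → 11: heap contents = [97]

Answer: 97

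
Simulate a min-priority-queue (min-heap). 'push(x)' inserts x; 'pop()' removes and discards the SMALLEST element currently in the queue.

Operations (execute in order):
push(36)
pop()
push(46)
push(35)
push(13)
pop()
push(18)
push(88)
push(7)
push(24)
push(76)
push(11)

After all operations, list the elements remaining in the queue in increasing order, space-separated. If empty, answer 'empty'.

Answer: 7 11 18 24 35 46 76 88

Derivation:
push(36): heap contents = [36]
pop() → 36: heap contents = []
push(46): heap contents = [46]
push(35): heap contents = [35, 46]
push(13): heap contents = [13, 35, 46]
pop() → 13: heap contents = [35, 46]
push(18): heap contents = [18, 35, 46]
push(88): heap contents = [18, 35, 46, 88]
push(7): heap contents = [7, 18, 35, 46, 88]
push(24): heap contents = [7, 18, 24, 35, 46, 88]
push(76): heap contents = [7, 18, 24, 35, 46, 76, 88]
push(11): heap contents = [7, 11, 18, 24, 35, 46, 76, 88]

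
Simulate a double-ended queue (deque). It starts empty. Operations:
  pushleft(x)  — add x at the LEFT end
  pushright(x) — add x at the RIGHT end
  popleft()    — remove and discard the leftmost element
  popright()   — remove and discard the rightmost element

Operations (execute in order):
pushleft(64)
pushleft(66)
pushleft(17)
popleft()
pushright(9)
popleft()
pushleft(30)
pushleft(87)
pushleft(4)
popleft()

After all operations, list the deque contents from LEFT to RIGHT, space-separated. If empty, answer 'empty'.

pushleft(64): [64]
pushleft(66): [66, 64]
pushleft(17): [17, 66, 64]
popleft(): [66, 64]
pushright(9): [66, 64, 9]
popleft(): [64, 9]
pushleft(30): [30, 64, 9]
pushleft(87): [87, 30, 64, 9]
pushleft(4): [4, 87, 30, 64, 9]
popleft(): [87, 30, 64, 9]

Answer: 87 30 64 9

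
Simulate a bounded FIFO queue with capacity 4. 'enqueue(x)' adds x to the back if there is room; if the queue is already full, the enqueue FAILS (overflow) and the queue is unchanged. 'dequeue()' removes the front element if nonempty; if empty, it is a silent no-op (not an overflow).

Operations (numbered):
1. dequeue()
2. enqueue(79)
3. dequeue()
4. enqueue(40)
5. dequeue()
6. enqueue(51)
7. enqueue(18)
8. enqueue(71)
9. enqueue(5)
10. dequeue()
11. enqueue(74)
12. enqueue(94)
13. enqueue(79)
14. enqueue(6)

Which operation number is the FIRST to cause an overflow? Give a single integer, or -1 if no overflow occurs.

1. dequeue(): empty, no-op, size=0
2. enqueue(79): size=1
3. dequeue(): size=0
4. enqueue(40): size=1
5. dequeue(): size=0
6. enqueue(51): size=1
7. enqueue(18): size=2
8. enqueue(71): size=3
9. enqueue(5): size=4
10. dequeue(): size=3
11. enqueue(74): size=4
12. enqueue(94): size=4=cap → OVERFLOW (fail)
13. enqueue(79): size=4=cap → OVERFLOW (fail)
14. enqueue(6): size=4=cap → OVERFLOW (fail)

Answer: 12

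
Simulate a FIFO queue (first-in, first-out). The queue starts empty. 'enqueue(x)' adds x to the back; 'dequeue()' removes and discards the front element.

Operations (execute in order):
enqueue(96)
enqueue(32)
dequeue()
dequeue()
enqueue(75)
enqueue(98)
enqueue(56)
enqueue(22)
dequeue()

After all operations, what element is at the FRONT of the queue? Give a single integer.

enqueue(96): queue = [96]
enqueue(32): queue = [96, 32]
dequeue(): queue = [32]
dequeue(): queue = []
enqueue(75): queue = [75]
enqueue(98): queue = [75, 98]
enqueue(56): queue = [75, 98, 56]
enqueue(22): queue = [75, 98, 56, 22]
dequeue(): queue = [98, 56, 22]

Answer: 98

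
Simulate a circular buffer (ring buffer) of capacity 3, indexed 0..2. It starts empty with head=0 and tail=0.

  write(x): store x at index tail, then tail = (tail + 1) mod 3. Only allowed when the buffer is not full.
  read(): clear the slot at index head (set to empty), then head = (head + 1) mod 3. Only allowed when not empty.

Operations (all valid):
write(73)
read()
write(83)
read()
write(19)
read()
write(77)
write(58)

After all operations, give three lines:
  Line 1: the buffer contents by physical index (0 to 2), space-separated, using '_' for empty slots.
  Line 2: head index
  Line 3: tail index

Answer: 77 58 _
0
2

Derivation:
write(73): buf=[73 _ _], head=0, tail=1, size=1
read(): buf=[_ _ _], head=1, tail=1, size=0
write(83): buf=[_ 83 _], head=1, tail=2, size=1
read(): buf=[_ _ _], head=2, tail=2, size=0
write(19): buf=[_ _ 19], head=2, tail=0, size=1
read(): buf=[_ _ _], head=0, tail=0, size=0
write(77): buf=[77 _ _], head=0, tail=1, size=1
write(58): buf=[77 58 _], head=0, tail=2, size=2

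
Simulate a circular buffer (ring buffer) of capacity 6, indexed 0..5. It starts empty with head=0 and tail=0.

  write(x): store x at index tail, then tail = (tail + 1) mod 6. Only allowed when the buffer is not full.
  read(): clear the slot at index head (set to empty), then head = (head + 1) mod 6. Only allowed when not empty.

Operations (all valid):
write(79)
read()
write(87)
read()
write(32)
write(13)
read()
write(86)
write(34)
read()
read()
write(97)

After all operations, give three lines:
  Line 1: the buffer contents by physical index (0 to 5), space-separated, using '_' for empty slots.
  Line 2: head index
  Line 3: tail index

Answer: 97 _ _ _ _ 34
5
1

Derivation:
write(79): buf=[79 _ _ _ _ _], head=0, tail=1, size=1
read(): buf=[_ _ _ _ _ _], head=1, tail=1, size=0
write(87): buf=[_ 87 _ _ _ _], head=1, tail=2, size=1
read(): buf=[_ _ _ _ _ _], head=2, tail=2, size=0
write(32): buf=[_ _ 32 _ _ _], head=2, tail=3, size=1
write(13): buf=[_ _ 32 13 _ _], head=2, tail=4, size=2
read(): buf=[_ _ _ 13 _ _], head=3, tail=4, size=1
write(86): buf=[_ _ _ 13 86 _], head=3, tail=5, size=2
write(34): buf=[_ _ _ 13 86 34], head=3, tail=0, size=3
read(): buf=[_ _ _ _ 86 34], head=4, tail=0, size=2
read(): buf=[_ _ _ _ _ 34], head=5, tail=0, size=1
write(97): buf=[97 _ _ _ _ 34], head=5, tail=1, size=2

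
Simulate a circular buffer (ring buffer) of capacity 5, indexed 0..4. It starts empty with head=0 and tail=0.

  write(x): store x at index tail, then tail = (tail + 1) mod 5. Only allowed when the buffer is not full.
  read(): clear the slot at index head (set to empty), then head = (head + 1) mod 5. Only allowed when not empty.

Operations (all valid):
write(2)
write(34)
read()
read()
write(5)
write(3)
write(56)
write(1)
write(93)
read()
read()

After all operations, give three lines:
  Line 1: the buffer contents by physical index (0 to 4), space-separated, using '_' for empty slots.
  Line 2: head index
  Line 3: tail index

write(2): buf=[2 _ _ _ _], head=0, tail=1, size=1
write(34): buf=[2 34 _ _ _], head=0, tail=2, size=2
read(): buf=[_ 34 _ _ _], head=1, tail=2, size=1
read(): buf=[_ _ _ _ _], head=2, tail=2, size=0
write(5): buf=[_ _ 5 _ _], head=2, tail=3, size=1
write(3): buf=[_ _ 5 3 _], head=2, tail=4, size=2
write(56): buf=[_ _ 5 3 56], head=2, tail=0, size=3
write(1): buf=[1 _ 5 3 56], head=2, tail=1, size=4
write(93): buf=[1 93 5 3 56], head=2, tail=2, size=5
read(): buf=[1 93 _ 3 56], head=3, tail=2, size=4
read(): buf=[1 93 _ _ 56], head=4, tail=2, size=3

Answer: 1 93 _ _ 56
4
2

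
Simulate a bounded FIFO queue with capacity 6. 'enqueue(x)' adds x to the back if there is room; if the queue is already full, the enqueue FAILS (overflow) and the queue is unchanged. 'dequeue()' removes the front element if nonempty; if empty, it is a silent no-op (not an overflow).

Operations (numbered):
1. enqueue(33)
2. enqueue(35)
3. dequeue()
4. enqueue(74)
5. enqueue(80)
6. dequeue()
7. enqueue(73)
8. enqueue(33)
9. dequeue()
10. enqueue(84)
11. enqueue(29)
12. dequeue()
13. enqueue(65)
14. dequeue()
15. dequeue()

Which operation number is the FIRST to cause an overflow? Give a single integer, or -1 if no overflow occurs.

1. enqueue(33): size=1
2. enqueue(35): size=2
3. dequeue(): size=1
4. enqueue(74): size=2
5. enqueue(80): size=3
6. dequeue(): size=2
7. enqueue(73): size=3
8. enqueue(33): size=4
9. dequeue(): size=3
10. enqueue(84): size=4
11. enqueue(29): size=5
12. dequeue(): size=4
13. enqueue(65): size=5
14. dequeue(): size=4
15. dequeue(): size=3

Answer: -1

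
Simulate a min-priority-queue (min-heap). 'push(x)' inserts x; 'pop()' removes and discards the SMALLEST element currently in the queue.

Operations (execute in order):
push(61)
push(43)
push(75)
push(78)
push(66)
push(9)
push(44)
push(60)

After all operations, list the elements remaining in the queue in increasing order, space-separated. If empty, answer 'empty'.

Answer: 9 43 44 60 61 66 75 78

Derivation:
push(61): heap contents = [61]
push(43): heap contents = [43, 61]
push(75): heap contents = [43, 61, 75]
push(78): heap contents = [43, 61, 75, 78]
push(66): heap contents = [43, 61, 66, 75, 78]
push(9): heap contents = [9, 43, 61, 66, 75, 78]
push(44): heap contents = [9, 43, 44, 61, 66, 75, 78]
push(60): heap contents = [9, 43, 44, 60, 61, 66, 75, 78]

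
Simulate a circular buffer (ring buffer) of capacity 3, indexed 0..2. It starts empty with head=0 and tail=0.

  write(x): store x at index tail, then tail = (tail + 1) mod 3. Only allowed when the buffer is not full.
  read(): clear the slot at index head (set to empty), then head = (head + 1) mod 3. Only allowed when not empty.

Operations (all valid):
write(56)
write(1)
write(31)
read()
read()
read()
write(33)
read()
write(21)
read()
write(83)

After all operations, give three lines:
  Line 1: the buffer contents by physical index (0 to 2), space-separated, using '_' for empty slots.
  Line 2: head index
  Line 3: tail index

write(56): buf=[56 _ _], head=0, tail=1, size=1
write(1): buf=[56 1 _], head=0, tail=2, size=2
write(31): buf=[56 1 31], head=0, tail=0, size=3
read(): buf=[_ 1 31], head=1, tail=0, size=2
read(): buf=[_ _ 31], head=2, tail=0, size=1
read(): buf=[_ _ _], head=0, tail=0, size=0
write(33): buf=[33 _ _], head=0, tail=1, size=1
read(): buf=[_ _ _], head=1, tail=1, size=0
write(21): buf=[_ 21 _], head=1, tail=2, size=1
read(): buf=[_ _ _], head=2, tail=2, size=0
write(83): buf=[_ _ 83], head=2, tail=0, size=1

Answer: _ _ 83
2
0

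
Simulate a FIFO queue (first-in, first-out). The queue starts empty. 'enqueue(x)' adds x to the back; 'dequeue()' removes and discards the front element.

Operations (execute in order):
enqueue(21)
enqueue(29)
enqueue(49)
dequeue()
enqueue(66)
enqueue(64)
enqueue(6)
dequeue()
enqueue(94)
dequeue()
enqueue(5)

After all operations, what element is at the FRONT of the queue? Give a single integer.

Answer: 66

Derivation:
enqueue(21): queue = [21]
enqueue(29): queue = [21, 29]
enqueue(49): queue = [21, 29, 49]
dequeue(): queue = [29, 49]
enqueue(66): queue = [29, 49, 66]
enqueue(64): queue = [29, 49, 66, 64]
enqueue(6): queue = [29, 49, 66, 64, 6]
dequeue(): queue = [49, 66, 64, 6]
enqueue(94): queue = [49, 66, 64, 6, 94]
dequeue(): queue = [66, 64, 6, 94]
enqueue(5): queue = [66, 64, 6, 94, 5]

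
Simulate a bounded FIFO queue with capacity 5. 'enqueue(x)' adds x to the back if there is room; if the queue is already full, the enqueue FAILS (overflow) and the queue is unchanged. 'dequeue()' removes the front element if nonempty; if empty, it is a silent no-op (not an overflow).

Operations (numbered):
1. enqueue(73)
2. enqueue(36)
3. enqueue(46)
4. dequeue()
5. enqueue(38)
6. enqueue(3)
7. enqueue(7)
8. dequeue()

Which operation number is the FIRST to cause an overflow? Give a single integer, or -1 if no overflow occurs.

Answer: -1

Derivation:
1. enqueue(73): size=1
2. enqueue(36): size=2
3. enqueue(46): size=3
4. dequeue(): size=2
5. enqueue(38): size=3
6. enqueue(3): size=4
7. enqueue(7): size=5
8. dequeue(): size=4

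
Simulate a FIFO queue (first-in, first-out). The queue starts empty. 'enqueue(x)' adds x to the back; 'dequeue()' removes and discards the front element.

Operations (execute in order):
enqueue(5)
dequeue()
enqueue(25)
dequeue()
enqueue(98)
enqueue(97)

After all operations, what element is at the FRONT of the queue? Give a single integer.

enqueue(5): queue = [5]
dequeue(): queue = []
enqueue(25): queue = [25]
dequeue(): queue = []
enqueue(98): queue = [98]
enqueue(97): queue = [98, 97]

Answer: 98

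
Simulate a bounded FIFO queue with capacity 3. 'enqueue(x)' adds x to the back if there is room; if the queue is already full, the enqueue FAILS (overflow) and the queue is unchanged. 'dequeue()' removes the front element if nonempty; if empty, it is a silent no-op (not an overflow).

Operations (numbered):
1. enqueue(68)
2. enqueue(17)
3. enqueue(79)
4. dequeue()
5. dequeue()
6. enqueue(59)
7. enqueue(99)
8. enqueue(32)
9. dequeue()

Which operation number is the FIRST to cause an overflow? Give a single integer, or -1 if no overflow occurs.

1. enqueue(68): size=1
2. enqueue(17): size=2
3. enqueue(79): size=3
4. dequeue(): size=2
5. dequeue(): size=1
6. enqueue(59): size=2
7. enqueue(99): size=3
8. enqueue(32): size=3=cap → OVERFLOW (fail)
9. dequeue(): size=2

Answer: 8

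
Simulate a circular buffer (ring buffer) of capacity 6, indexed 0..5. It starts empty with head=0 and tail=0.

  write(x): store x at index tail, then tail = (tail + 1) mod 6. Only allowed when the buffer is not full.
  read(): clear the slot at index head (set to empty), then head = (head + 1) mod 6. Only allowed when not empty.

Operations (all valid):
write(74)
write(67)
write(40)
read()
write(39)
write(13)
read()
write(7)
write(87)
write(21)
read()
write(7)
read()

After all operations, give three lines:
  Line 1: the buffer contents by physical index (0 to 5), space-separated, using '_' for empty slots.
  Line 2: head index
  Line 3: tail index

Answer: 87 21 7 _ 13 7
4
3

Derivation:
write(74): buf=[74 _ _ _ _ _], head=0, tail=1, size=1
write(67): buf=[74 67 _ _ _ _], head=0, tail=2, size=2
write(40): buf=[74 67 40 _ _ _], head=0, tail=3, size=3
read(): buf=[_ 67 40 _ _ _], head=1, tail=3, size=2
write(39): buf=[_ 67 40 39 _ _], head=1, tail=4, size=3
write(13): buf=[_ 67 40 39 13 _], head=1, tail=5, size=4
read(): buf=[_ _ 40 39 13 _], head=2, tail=5, size=3
write(7): buf=[_ _ 40 39 13 7], head=2, tail=0, size=4
write(87): buf=[87 _ 40 39 13 7], head=2, tail=1, size=5
write(21): buf=[87 21 40 39 13 7], head=2, tail=2, size=6
read(): buf=[87 21 _ 39 13 7], head=3, tail=2, size=5
write(7): buf=[87 21 7 39 13 7], head=3, tail=3, size=6
read(): buf=[87 21 7 _ 13 7], head=4, tail=3, size=5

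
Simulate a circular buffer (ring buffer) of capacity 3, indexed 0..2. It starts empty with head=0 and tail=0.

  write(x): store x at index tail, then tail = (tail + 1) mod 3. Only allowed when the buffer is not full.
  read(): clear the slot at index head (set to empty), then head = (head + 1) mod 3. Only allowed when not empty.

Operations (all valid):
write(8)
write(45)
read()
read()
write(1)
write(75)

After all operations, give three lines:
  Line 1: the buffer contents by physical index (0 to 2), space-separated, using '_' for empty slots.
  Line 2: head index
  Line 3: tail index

write(8): buf=[8 _ _], head=0, tail=1, size=1
write(45): buf=[8 45 _], head=0, tail=2, size=2
read(): buf=[_ 45 _], head=1, tail=2, size=1
read(): buf=[_ _ _], head=2, tail=2, size=0
write(1): buf=[_ _ 1], head=2, tail=0, size=1
write(75): buf=[75 _ 1], head=2, tail=1, size=2

Answer: 75 _ 1
2
1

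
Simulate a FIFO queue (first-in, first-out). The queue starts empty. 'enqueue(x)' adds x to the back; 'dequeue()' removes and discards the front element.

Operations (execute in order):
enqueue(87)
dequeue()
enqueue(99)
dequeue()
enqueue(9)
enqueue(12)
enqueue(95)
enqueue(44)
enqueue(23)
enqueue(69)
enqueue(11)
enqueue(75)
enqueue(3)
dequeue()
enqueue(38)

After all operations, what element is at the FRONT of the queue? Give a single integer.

Answer: 12

Derivation:
enqueue(87): queue = [87]
dequeue(): queue = []
enqueue(99): queue = [99]
dequeue(): queue = []
enqueue(9): queue = [9]
enqueue(12): queue = [9, 12]
enqueue(95): queue = [9, 12, 95]
enqueue(44): queue = [9, 12, 95, 44]
enqueue(23): queue = [9, 12, 95, 44, 23]
enqueue(69): queue = [9, 12, 95, 44, 23, 69]
enqueue(11): queue = [9, 12, 95, 44, 23, 69, 11]
enqueue(75): queue = [9, 12, 95, 44, 23, 69, 11, 75]
enqueue(3): queue = [9, 12, 95, 44, 23, 69, 11, 75, 3]
dequeue(): queue = [12, 95, 44, 23, 69, 11, 75, 3]
enqueue(38): queue = [12, 95, 44, 23, 69, 11, 75, 3, 38]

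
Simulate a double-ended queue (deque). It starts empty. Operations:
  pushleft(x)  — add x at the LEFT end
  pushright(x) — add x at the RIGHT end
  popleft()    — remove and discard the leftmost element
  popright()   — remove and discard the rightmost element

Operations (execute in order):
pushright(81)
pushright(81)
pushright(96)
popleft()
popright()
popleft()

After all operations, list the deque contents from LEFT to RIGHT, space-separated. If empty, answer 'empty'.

Answer: empty

Derivation:
pushright(81): [81]
pushright(81): [81, 81]
pushright(96): [81, 81, 96]
popleft(): [81, 96]
popright(): [81]
popleft(): []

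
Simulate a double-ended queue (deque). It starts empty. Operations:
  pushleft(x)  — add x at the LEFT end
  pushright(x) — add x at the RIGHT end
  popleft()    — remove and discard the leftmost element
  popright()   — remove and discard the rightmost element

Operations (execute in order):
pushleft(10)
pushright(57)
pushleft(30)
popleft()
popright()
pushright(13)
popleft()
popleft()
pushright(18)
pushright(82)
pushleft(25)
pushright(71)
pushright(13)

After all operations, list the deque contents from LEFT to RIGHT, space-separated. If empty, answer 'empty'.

Answer: 25 18 82 71 13

Derivation:
pushleft(10): [10]
pushright(57): [10, 57]
pushleft(30): [30, 10, 57]
popleft(): [10, 57]
popright(): [10]
pushright(13): [10, 13]
popleft(): [13]
popleft(): []
pushright(18): [18]
pushright(82): [18, 82]
pushleft(25): [25, 18, 82]
pushright(71): [25, 18, 82, 71]
pushright(13): [25, 18, 82, 71, 13]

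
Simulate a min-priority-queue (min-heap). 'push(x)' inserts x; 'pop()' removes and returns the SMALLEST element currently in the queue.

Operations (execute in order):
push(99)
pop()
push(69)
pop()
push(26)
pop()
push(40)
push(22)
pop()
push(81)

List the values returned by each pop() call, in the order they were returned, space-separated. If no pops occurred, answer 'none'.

Answer: 99 69 26 22

Derivation:
push(99): heap contents = [99]
pop() → 99: heap contents = []
push(69): heap contents = [69]
pop() → 69: heap contents = []
push(26): heap contents = [26]
pop() → 26: heap contents = []
push(40): heap contents = [40]
push(22): heap contents = [22, 40]
pop() → 22: heap contents = [40]
push(81): heap contents = [40, 81]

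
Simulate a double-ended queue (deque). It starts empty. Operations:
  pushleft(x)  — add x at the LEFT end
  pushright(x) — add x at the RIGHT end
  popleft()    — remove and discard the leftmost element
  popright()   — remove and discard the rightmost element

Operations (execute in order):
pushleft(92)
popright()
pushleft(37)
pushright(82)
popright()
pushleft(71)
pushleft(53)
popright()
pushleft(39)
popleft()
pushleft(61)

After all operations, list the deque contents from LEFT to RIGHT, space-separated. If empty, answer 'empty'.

pushleft(92): [92]
popright(): []
pushleft(37): [37]
pushright(82): [37, 82]
popright(): [37]
pushleft(71): [71, 37]
pushleft(53): [53, 71, 37]
popright(): [53, 71]
pushleft(39): [39, 53, 71]
popleft(): [53, 71]
pushleft(61): [61, 53, 71]

Answer: 61 53 71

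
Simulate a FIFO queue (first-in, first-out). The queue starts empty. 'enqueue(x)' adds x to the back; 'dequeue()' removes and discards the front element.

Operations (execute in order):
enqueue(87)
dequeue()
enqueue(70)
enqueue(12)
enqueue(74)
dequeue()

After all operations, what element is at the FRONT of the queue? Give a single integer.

Answer: 12

Derivation:
enqueue(87): queue = [87]
dequeue(): queue = []
enqueue(70): queue = [70]
enqueue(12): queue = [70, 12]
enqueue(74): queue = [70, 12, 74]
dequeue(): queue = [12, 74]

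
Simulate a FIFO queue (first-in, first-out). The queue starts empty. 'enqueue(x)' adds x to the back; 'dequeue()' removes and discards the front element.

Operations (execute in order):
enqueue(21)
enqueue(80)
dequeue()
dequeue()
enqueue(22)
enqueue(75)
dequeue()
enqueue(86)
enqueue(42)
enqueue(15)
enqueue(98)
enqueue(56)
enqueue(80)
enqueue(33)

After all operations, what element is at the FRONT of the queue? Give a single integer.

enqueue(21): queue = [21]
enqueue(80): queue = [21, 80]
dequeue(): queue = [80]
dequeue(): queue = []
enqueue(22): queue = [22]
enqueue(75): queue = [22, 75]
dequeue(): queue = [75]
enqueue(86): queue = [75, 86]
enqueue(42): queue = [75, 86, 42]
enqueue(15): queue = [75, 86, 42, 15]
enqueue(98): queue = [75, 86, 42, 15, 98]
enqueue(56): queue = [75, 86, 42, 15, 98, 56]
enqueue(80): queue = [75, 86, 42, 15, 98, 56, 80]
enqueue(33): queue = [75, 86, 42, 15, 98, 56, 80, 33]

Answer: 75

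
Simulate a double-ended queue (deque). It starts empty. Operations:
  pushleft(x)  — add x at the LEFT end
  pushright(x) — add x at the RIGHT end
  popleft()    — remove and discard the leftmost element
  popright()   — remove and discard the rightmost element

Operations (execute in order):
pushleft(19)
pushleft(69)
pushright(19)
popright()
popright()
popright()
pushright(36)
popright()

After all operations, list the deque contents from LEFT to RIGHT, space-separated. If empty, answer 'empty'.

pushleft(19): [19]
pushleft(69): [69, 19]
pushright(19): [69, 19, 19]
popright(): [69, 19]
popright(): [69]
popright(): []
pushright(36): [36]
popright(): []

Answer: empty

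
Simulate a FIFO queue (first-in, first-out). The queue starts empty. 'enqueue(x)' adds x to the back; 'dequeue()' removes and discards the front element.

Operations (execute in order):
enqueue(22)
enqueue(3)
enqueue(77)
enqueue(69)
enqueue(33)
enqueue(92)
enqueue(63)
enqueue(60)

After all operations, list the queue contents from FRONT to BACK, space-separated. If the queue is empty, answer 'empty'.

enqueue(22): [22]
enqueue(3): [22, 3]
enqueue(77): [22, 3, 77]
enqueue(69): [22, 3, 77, 69]
enqueue(33): [22, 3, 77, 69, 33]
enqueue(92): [22, 3, 77, 69, 33, 92]
enqueue(63): [22, 3, 77, 69, 33, 92, 63]
enqueue(60): [22, 3, 77, 69, 33, 92, 63, 60]

Answer: 22 3 77 69 33 92 63 60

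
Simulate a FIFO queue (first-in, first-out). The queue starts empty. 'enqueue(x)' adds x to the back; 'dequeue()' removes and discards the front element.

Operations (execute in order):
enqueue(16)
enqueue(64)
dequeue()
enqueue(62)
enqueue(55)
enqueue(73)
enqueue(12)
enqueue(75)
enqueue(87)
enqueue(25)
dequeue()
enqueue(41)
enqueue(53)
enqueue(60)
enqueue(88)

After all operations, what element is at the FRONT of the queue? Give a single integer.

Answer: 62

Derivation:
enqueue(16): queue = [16]
enqueue(64): queue = [16, 64]
dequeue(): queue = [64]
enqueue(62): queue = [64, 62]
enqueue(55): queue = [64, 62, 55]
enqueue(73): queue = [64, 62, 55, 73]
enqueue(12): queue = [64, 62, 55, 73, 12]
enqueue(75): queue = [64, 62, 55, 73, 12, 75]
enqueue(87): queue = [64, 62, 55, 73, 12, 75, 87]
enqueue(25): queue = [64, 62, 55, 73, 12, 75, 87, 25]
dequeue(): queue = [62, 55, 73, 12, 75, 87, 25]
enqueue(41): queue = [62, 55, 73, 12, 75, 87, 25, 41]
enqueue(53): queue = [62, 55, 73, 12, 75, 87, 25, 41, 53]
enqueue(60): queue = [62, 55, 73, 12, 75, 87, 25, 41, 53, 60]
enqueue(88): queue = [62, 55, 73, 12, 75, 87, 25, 41, 53, 60, 88]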